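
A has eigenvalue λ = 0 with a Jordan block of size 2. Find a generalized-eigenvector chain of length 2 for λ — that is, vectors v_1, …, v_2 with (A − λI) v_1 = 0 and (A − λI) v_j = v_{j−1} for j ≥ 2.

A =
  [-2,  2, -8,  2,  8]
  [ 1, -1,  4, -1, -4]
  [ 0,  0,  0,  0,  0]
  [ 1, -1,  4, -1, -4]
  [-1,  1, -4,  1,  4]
A Jordan chain for λ = 0 of length 2:
v_1 = (-2, 1, 0, 1, -1)ᵀ
v_2 = (1, 0, 0, 0, 0)ᵀ

Let N = A − (0)·I. We want v_2 with N^2 v_2 = 0 but N^1 v_2 ≠ 0; then v_{j-1} := N · v_j for j = 2, …, 2.

Pick v_2 = (1, 0, 0, 0, 0)ᵀ.
Then v_1 = N · v_2 = (-2, 1, 0, 1, -1)ᵀ.

Sanity check: (A − (0)·I) v_1 = (0, 0, 0, 0, 0)ᵀ = 0. ✓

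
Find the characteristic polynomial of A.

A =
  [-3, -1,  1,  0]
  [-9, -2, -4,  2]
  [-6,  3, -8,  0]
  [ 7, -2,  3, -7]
x^4 + 20*x^3 + 150*x^2 + 500*x + 625

Expanding det(x·I − A) (e.g. by cofactor expansion or by noting that A is similar to its Jordan form J, which has the same characteristic polynomial as A) gives
  χ_A(x) = x^4 + 20*x^3 + 150*x^2 + 500*x + 625
which factors as (x + 5)^4. The eigenvalues (with algebraic multiplicities) are λ = -5 with multiplicity 4.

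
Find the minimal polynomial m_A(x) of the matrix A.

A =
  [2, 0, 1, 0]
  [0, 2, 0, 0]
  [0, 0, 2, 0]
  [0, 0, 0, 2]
x^2 - 4*x + 4

The characteristic polynomial is χ_A(x) = (x - 2)^4, so the eigenvalues are known. The minimal polynomial is
  m_A(x) = Π_λ (x − λ)^{k_λ}
where k_λ is the size of the *largest* Jordan block for λ (equivalently, the smallest k with (A − λI)^k v = 0 for every generalised eigenvector v of λ).

  λ = 2: largest Jordan block has size 2, contributing (x − 2)^2

So m_A(x) = (x - 2)^2 = x^2 - 4*x + 4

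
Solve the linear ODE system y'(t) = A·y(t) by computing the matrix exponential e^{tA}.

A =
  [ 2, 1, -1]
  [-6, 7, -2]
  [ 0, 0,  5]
e^{tA} =
  [-2*exp(5*t) + 3*exp(4*t), exp(5*t) - exp(4*t), -exp(5*t) + exp(4*t)]
  [-6*exp(5*t) + 6*exp(4*t), 3*exp(5*t) - 2*exp(4*t), -2*exp(5*t) + 2*exp(4*t)]
  [0, 0, exp(5*t)]

Strategy: write A = P · J · P⁻¹ where J is a Jordan canonical form, so e^{tA} = P · e^{tJ} · P⁻¹, and e^{tJ} can be computed block-by-block.

A has Jordan form
J =
  [4, 0, 0]
  [0, 5, 0]
  [0, 0, 5]
(up to reordering of blocks).

Per-block formulas:
  For a 1×1 block at λ = 5: exp(t · [5]) = [e^(5t)].
  For a 1×1 block at λ = 4: exp(t · [4]) = [e^(4t)].

After assembling e^{tJ} and conjugating by P, we get:

e^{tA} =
  [-2*exp(5*t) + 3*exp(4*t), exp(5*t) - exp(4*t), -exp(5*t) + exp(4*t)]
  [-6*exp(5*t) + 6*exp(4*t), 3*exp(5*t) - 2*exp(4*t), -2*exp(5*t) + 2*exp(4*t)]
  [0, 0, exp(5*t)]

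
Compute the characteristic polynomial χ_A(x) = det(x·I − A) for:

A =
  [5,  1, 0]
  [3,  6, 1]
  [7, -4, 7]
x^3 - 18*x^2 + 108*x - 216

Expanding det(x·I − A) (e.g. by cofactor expansion or by noting that A is similar to its Jordan form J, which has the same characteristic polynomial as A) gives
  χ_A(x) = x^3 - 18*x^2 + 108*x - 216
which factors as (x - 6)^3. The eigenvalues (with algebraic multiplicities) are λ = 6 with multiplicity 3.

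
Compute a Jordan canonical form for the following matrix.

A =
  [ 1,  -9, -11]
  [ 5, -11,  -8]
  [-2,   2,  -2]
J_3(-4)

The characteristic polynomial is
  det(x·I − A) = x^3 + 12*x^2 + 48*x + 64 = (x + 4)^3

Eigenvalues and multiplicities (the geometric multiplicity of λ is n − rank(A − λI), which equals the number of Jordan blocks for λ):
  λ = -4: algebraic multiplicity = 3, geometric multiplicity = 1

Determining the block sizes for each eigenvalue:
  λ = -4: one block (gm = 1), so the single block has size am = 3 → block sizes [3]

Assembling the blocks gives a Jordan form
J =
  [-4,  1,  0]
  [ 0, -4,  1]
  [ 0,  0, -4]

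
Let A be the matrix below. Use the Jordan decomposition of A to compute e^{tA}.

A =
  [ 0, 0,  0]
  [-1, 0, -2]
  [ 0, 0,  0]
e^{tA} =
  [1, 0, 0]
  [-t, 1, -2*t]
  [0, 0, 1]

Strategy: write A = P · J · P⁻¹ where J is a Jordan canonical form, so e^{tA} = P · e^{tJ} · P⁻¹, and e^{tJ} can be computed block-by-block.

A has Jordan form
J =
  [0, 1, 0]
  [0, 0, 0]
  [0, 0, 0]
(up to reordering of blocks).

Per-block formulas:
  For a 1×1 block at λ = 0: exp(t · [0]) = [e^(0t)].
  For a 2×2 Jordan block J_2(0): exp(t · J_2(0)) = e^(0t)·(I + t·N), where N is the 2×2 nilpotent shift.

After assembling e^{tJ} and conjugating by P, we get:

e^{tA} =
  [1, 0, 0]
  [-t, 1, -2*t]
  [0, 0, 1]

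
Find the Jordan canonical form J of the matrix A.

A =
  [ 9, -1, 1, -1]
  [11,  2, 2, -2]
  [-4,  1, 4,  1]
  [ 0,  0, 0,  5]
J_3(5) ⊕ J_1(5)

The characteristic polynomial is
  det(x·I − A) = x^4 - 20*x^3 + 150*x^2 - 500*x + 625 = (x - 5)^4

Eigenvalues and multiplicities (the geometric multiplicity of λ is n − rank(A − λI), which equals the number of Jordan blocks for λ):
  λ = 5: algebraic multiplicity = 4, geometric multiplicity = 2

Determining the block sizes for each eigenvalue:
  λ = 5: with am = 4 and gm = 2, the partition is not yet determined (e.g. several partitions of 4 into 2 parts exist). Let N = A − (5)·I. Computing rank(N^1) = 2, rank(N^2) = 1, rank(N^3) = 0; the number of blocks of size ≥ j is rank(N^{j−1}) − rank(N^j), giving [2, 1, 1]. So we have 1 block(s) of size 3, 1 block(s) of size 1 → block sizes [3, 1]

Assembling the blocks gives a Jordan form
J =
  [5, 1, 0, 0]
  [0, 5, 1, 0]
  [0, 0, 5, 0]
  [0, 0, 0, 5]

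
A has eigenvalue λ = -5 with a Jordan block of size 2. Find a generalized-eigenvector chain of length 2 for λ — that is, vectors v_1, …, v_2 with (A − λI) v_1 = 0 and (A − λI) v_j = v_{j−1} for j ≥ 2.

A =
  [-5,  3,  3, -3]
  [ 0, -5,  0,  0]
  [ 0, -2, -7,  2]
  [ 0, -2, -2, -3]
A Jordan chain for λ = -5 of length 2:
v_1 = (3, 0, -2, -2)ᵀ
v_2 = (0, 1, 0, 0)ᵀ

Let N = A − (-5)·I. We want v_2 with N^2 v_2 = 0 but N^1 v_2 ≠ 0; then v_{j-1} := N · v_j for j = 2, …, 2.

Pick v_2 = (0, 1, 0, 0)ᵀ.
Then v_1 = N · v_2 = (3, 0, -2, -2)ᵀ.

Sanity check: (A − (-5)·I) v_1 = (0, 0, 0, 0)ᵀ = 0. ✓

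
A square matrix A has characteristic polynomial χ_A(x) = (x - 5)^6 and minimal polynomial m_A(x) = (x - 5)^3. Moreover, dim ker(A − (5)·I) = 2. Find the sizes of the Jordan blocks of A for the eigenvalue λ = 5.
Block sizes for λ = 5: [3, 3]

Step 1 — from the characteristic polynomial, algebraic multiplicity of λ = 5 is 6. From dim ker(A − (5)·I) = 2, there are exactly 2 Jordan blocks for λ = 5.
Step 2 — from the minimal polynomial, the factor (x − 5)^3 tells us the largest block for λ = 5 has size 3.
Step 3 — with total size 6, 2 blocks, and largest block 3, the block sizes (in nonincreasing order) are [3, 3].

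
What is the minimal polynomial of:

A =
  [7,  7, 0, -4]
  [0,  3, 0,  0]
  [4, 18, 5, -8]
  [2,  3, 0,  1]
x^3 - 11*x^2 + 39*x - 45

The characteristic polynomial is χ_A(x) = (x - 5)^2*(x - 3)^2, so the eigenvalues are known. The minimal polynomial is
  m_A(x) = Π_λ (x − λ)^{k_λ}
where k_λ is the size of the *largest* Jordan block for λ (equivalently, the smallest k with (A − λI)^k v = 0 for every generalised eigenvector v of λ).

  λ = 3: largest Jordan block has size 2, contributing (x − 3)^2
  λ = 5: largest Jordan block has size 1, contributing (x − 5)

So m_A(x) = (x - 5)*(x - 3)^2 = x^3 - 11*x^2 + 39*x - 45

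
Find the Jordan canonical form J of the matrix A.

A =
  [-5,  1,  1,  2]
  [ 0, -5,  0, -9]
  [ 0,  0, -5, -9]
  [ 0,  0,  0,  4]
J_2(-5) ⊕ J_1(-5) ⊕ J_1(4)

The characteristic polynomial is
  det(x·I − A) = x^4 + 11*x^3 + 15*x^2 - 175*x - 500 = (x - 4)*(x + 5)^3

Eigenvalues and multiplicities (the geometric multiplicity of λ is n − rank(A − λI), which equals the number of Jordan blocks for λ):
  λ = -5: algebraic multiplicity = 3, geometric multiplicity = 2
  λ = 4: algebraic multiplicity = 1, geometric multiplicity = 1

Determining the block sizes for each eigenvalue:
  λ = -5: 2 blocks summing to 3 forces exactly one block of size 2 and the rest size 1 → block sizes [2, 1]
  λ = 4: one block (gm = 1), so the single block has size am = 1 → block sizes [1]

Assembling the blocks gives a Jordan form
J =
  [-5,  1,  0, 0]
  [ 0, -5,  0, 0]
  [ 0,  0, -5, 0]
  [ 0,  0,  0, 4]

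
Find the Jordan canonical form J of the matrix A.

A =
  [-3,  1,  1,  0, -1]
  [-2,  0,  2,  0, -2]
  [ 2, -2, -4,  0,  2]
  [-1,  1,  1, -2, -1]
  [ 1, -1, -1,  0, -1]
J_2(-2) ⊕ J_1(-2) ⊕ J_1(-2) ⊕ J_1(-2)

The characteristic polynomial is
  det(x·I − A) = x^5 + 10*x^4 + 40*x^3 + 80*x^2 + 80*x + 32 = (x + 2)^5

Eigenvalues and multiplicities (the geometric multiplicity of λ is n − rank(A − λI), which equals the number of Jordan blocks for λ):
  λ = -2: algebraic multiplicity = 5, geometric multiplicity = 4

Determining the block sizes for each eigenvalue:
  λ = -2: 4 blocks summing to 5 forces exactly one block of size 2 and the rest size 1 → block sizes [2, 1, 1, 1]

Assembling the blocks gives a Jordan form
J =
  [-2,  1,  0,  0,  0]
  [ 0, -2,  0,  0,  0]
  [ 0,  0, -2,  0,  0]
  [ 0,  0,  0, -2,  0]
  [ 0,  0,  0,  0, -2]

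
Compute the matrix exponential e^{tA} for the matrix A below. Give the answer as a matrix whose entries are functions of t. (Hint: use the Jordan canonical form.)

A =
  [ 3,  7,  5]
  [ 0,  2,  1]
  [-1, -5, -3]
e^{tA} =
  [t*exp(t) + 2*exp(t) - 1, 3*t*exp(t) + 4*exp(t) - 4, 2*t*exp(t) + 3*exp(t) - 3]
  [-t*exp(t) + exp(t) - 1, -3*t*exp(t) + 5*exp(t) - 4, -2*t*exp(t) + 3*exp(t) - 3]
  [t*exp(t) - 2*exp(t) + 2, 3*t*exp(t) - 8*exp(t) + 8, 2*t*exp(t) - 5*exp(t) + 6]

Strategy: write A = P · J · P⁻¹ where J is a Jordan canonical form, so e^{tA} = P · e^{tJ} · P⁻¹, and e^{tJ} can be computed block-by-block.

A has Jordan form
J =
  [0, 0, 0]
  [0, 1, 1]
  [0, 0, 1]
(up to reordering of blocks).

Per-block formulas:
  For a 2×2 Jordan block J_2(1): exp(t · J_2(1)) = e^(1t)·(I + t·N), where N is the 2×2 nilpotent shift.
  For a 1×1 block at λ = 0: exp(t · [0]) = [e^(0t)].

After assembling e^{tJ} and conjugating by P, we get:

e^{tA} =
  [t*exp(t) + 2*exp(t) - 1, 3*t*exp(t) + 4*exp(t) - 4, 2*t*exp(t) + 3*exp(t) - 3]
  [-t*exp(t) + exp(t) - 1, -3*t*exp(t) + 5*exp(t) - 4, -2*t*exp(t) + 3*exp(t) - 3]
  [t*exp(t) - 2*exp(t) + 2, 3*t*exp(t) - 8*exp(t) + 8, 2*t*exp(t) - 5*exp(t) + 6]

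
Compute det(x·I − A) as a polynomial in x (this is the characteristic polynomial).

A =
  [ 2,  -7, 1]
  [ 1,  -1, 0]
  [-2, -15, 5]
x^3 - 6*x^2 + 12*x - 8

Expanding det(x·I − A) (e.g. by cofactor expansion or by noting that A is similar to its Jordan form J, which has the same characteristic polynomial as A) gives
  χ_A(x) = x^3 - 6*x^2 + 12*x - 8
which factors as (x - 2)^3. The eigenvalues (with algebraic multiplicities) are λ = 2 with multiplicity 3.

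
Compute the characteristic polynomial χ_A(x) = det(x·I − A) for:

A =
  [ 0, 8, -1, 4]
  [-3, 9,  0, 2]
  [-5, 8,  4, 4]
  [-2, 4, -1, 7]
x^4 - 20*x^3 + 150*x^2 - 500*x + 625

Expanding det(x·I − A) (e.g. by cofactor expansion or by noting that A is similar to its Jordan form J, which has the same characteristic polynomial as A) gives
  χ_A(x) = x^4 - 20*x^3 + 150*x^2 - 500*x + 625
which factors as (x - 5)^4. The eigenvalues (with algebraic multiplicities) are λ = 5 with multiplicity 4.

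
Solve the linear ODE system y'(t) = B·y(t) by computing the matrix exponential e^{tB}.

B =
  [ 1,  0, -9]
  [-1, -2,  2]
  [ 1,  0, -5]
e^{tB} =
  [3*t*exp(-2*t) + exp(-2*t), 0, -9*t*exp(-2*t)]
  [-t^2*exp(-2*t)/2 - t*exp(-2*t), exp(-2*t), 3*t^2*exp(-2*t)/2 + 2*t*exp(-2*t)]
  [t*exp(-2*t), 0, -3*t*exp(-2*t) + exp(-2*t)]

Strategy: write B = P · J · P⁻¹ where J is a Jordan canonical form, so e^{tB} = P · e^{tJ} · P⁻¹, and e^{tJ} can be computed block-by-block.

B has Jordan form
J =
  [-2,  1,  0]
  [ 0, -2,  1]
  [ 0,  0, -2]
(up to reordering of blocks).

Per-block formulas:
  For a 3×3 Jordan block J_3(-2): exp(t · J_3(-2)) = e^(-2t)·(I + t·N + (t^2/2)·N^2), where N is the 3×3 nilpotent shift.

After assembling e^{tJ} and conjugating by P, we get:

e^{tB} =
  [3*t*exp(-2*t) + exp(-2*t), 0, -9*t*exp(-2*t)]
  [-t^2*exp(-2*t)/2 - t*exp(-2*t), exp(-2*t), 3*t^2*exp(-2*t)/2 + 2*t*exp(-2*t)]
  [t*exp(-2*t), 0, -3*t*exp(-2*t) + exp(-2*t)]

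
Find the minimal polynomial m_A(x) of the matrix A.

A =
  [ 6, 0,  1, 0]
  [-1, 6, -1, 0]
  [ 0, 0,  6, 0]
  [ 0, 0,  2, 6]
x^3 - 18*x^2 + 108*x - 216

The characteristic polynomial is χ_A(x) = (x - 6)^4, so the eigenvalues are known. The minimal polynomial is
  m_A(x) = Π_λ (x − λ)^{k_λ}
where k_λ is the size of the *largest* Jordan block for λ (equivalently, the smallest k with (A − λI)^k v = 0 for every generalised eigenvector v of λ).

  λ = 6: largest Jordan block has size 3, contributing (x − 6)^3

So m_A(x) = (x - 6)^3 = x^3 - 18*x^2 + 108*x - 216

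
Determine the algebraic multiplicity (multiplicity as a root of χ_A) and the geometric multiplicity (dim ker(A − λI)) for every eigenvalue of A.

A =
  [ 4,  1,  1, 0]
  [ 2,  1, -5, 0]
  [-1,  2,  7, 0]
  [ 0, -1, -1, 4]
λ = 4: alg = 4, geom = 2

Step 1 — factor the characteristic polynomial to read off the algebraic multiplicities:
  χ_A(x) = (x - 4)^4

Step 2 — compute geometric multiplicities via the rank-nullity identity g(λ) = n − rank(A − λI):
  rank(A − (4)·I) = 2, so dim ker(A − (4)·I) = n − 2 = 2

Summary:
  λ = 4: algebraic multiplicity = 4, geometric multiplicity = 2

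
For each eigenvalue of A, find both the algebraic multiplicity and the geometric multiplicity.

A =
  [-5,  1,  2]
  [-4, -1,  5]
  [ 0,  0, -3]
λ = -3: alg = 3, geom = 1

Step 1 — factor the characteristic polynomial to read off the algebraic multiplicities:
  χ_A(x) = (x + 3)^3

Step 2 — compute geometric multiplicities via the rank-nullity identity g(λ) = n − rank(A − λI):
  rank(A − (-3)·I) = 2, so dim ker(A − (-3)·I) = n − 2 = 1

Summary:
  λ = -3: algebraic multiplicity = 3, geometric multiplicity = 1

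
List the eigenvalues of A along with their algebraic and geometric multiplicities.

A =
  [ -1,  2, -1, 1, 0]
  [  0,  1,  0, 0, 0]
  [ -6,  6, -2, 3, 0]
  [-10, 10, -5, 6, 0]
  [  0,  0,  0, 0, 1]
λ = 1: alg = 5, geom = 4

Step 1 — factor the characteristic polynomial to read off the algebraic multiplicities:
  χ_A(x) = (x - 1)^5

Step 2 — compute geometric multiplicities via the rank-nullity identity g(λ) = n − rank(A − λI):
  rank(A − (1)·I) = 1, so dim ker(A − (1)·I) = n − 1 = 4

Summary:
  λ = 1: algebraic multiplicity = 5, geometric multiplicity = 4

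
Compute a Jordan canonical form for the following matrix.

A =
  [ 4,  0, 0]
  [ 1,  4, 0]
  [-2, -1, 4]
J_3(4)

The characteristic polynomial is
  det(x·I − A) = x^3 - 12*x^2 + 48*x - 64 = (x - 4)^3

Eigenvalues and multiplicities (the geometric multiplicity of λ is n − rank(A − λI), which equals the number of Jordan blocks for λ):
  λ = 4: algebraic multiplicity = 3, geometric multiplicity = 1

Determining the block sizes for each eigenvalue:
  λ = 4: one block (gm = 1), so the single block has size am = 3 → block sizes [3]

Assembling the blocks gives a Jordan form
J =
  [4, 1, 0]
  [0, 4, 1]
  [0, 0, 4]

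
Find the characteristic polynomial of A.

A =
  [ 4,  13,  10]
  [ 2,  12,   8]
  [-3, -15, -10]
x^3 - 6*x^2 + 12*x - 8

Expanding det(x·I − A) (e.g. by cofactor expansion or by noting that A is similar to its Jordan form J, which has the same characteristic polynomial as A) gives
  χ_A(x) = x^3 - 6*x^2 + 12*x - 8
which factors as (x - 2)^3. The eigenvalues (with algebraic multiplicities) are λ = 2 with multiplicity 3.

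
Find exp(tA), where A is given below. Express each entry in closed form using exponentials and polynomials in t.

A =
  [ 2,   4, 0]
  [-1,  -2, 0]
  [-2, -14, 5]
e^{tA} =
  [2*t + 1, 4*t, 0]
  [-t, 1 - 2*t, 0]
  [-2*t, -4*t - 2*exp(5*t) + 2, exp(5*t)]

Strategy: write A = P · J · P⁻¹ where J is a Jordan canonical form, so e^{tA} = P · e^{tJ} · P⁻¹, and e^{tJ} can be computed block-by-block.

A has Jordan form
J =
  [0, 1, 0]
  [0, 0, 0]
  [0, 0, 5]
(up to reordering of blocks).

Per-block formulas:
  For a 1×1 block at λ = 5: exp(t · [5]) = [e^(5t)].
  For a 2×2 Jordan block J_2(0): exp(t · J_2(0)) = e^(0t)·(I + t·N), where N is the 2×2 nilpotent shift.

After assembling e^{tJ} and conjugating by P, we get:

e^{tA} =
  [2*t + 1, 4*t, 0]
  [-t, 1 - 2*t, 0]
  [-2*t, -4*t - 2*exp(5*t) + 2, exp(5*t)]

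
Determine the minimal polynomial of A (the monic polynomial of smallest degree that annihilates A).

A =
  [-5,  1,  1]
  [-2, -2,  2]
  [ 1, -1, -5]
x^2 + 8*x + 16

The characteristic polynomial is χ_A(x) = (x + 4)^3, so the eigenvalues are known. The minimal polynomial is
  m_A(x) = Π_λ (x − λ)^{k_λ}
where k_λ is the size of the *largest* Jordan block for λ (equivalently, the smallest k with (A − λI)^k v = 0 for every generalised eigenvector v of λ).

  λ = -4: largest Jordan block has size 2, contributing (x + 4)^2

So m_A(x) = (x + 4)^2 = x^2 + 8*x + 16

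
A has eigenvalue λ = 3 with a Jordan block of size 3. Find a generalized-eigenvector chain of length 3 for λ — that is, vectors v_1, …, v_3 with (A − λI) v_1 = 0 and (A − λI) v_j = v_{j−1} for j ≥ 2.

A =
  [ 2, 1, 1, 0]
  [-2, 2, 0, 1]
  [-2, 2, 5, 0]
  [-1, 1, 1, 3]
A Jordan chain for λ = 3 of length 3:
v_1 = (-3, 3, -6, -3)ᵀ
v_2 = (-1, -2, -2, -1)ᵀ
v_3 = (1, 0, 0, 0)ᵀ

Let N = A − (3)·I. We want v_3 with N^3 v_3 = 0 but N^2 v_3 ≠ 0; then v_{j-1} := N · v_j for j = 3, …, 2.

Pick v_3 = (1, 0, 0, 0)ᵀ.
Then v_2 = N · v_3 = (-1, -2, -2, -1)ᵀ.
Then v_1 = N · v_2 = (-3, 3, -6, -3)ᵀ.

Sanity check: (A − (3)·I) v_1 = (0, 0, 0, 0)ᵀ = 0. ✓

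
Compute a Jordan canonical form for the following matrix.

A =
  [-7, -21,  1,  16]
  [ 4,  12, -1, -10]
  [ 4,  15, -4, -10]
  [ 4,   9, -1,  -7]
J_2(-3) ⊕ J_1(-3) ⊕ J_1(3)

The characteristic polynomial is
  det(x·I − A) = x^4 + 6*x^3 - 54*x - 81 = (x - 3)*(x + 3)^3

Eigenvalues and multiplicities (the geometric multiplicity of λ is n − rank(A − λI), which equals the number of Jordan blocks for λ):
  λ = -3: algebraic multiplicity = 3, geometric multiplicity = 2
  λ = 3: algebraic multiplicity = 1, geometric multiplicity = 1

Determining the block sizes for each eigenvalue:
  λ = -3: 2 blocks summing to 3 forces exactly one block of size 2 and the rest size 1 → block sizes [2, 1]
  λ = 3: one block (gm = 1), so the single block has size am = 1 → block sizes [1]

Assembling the blocks gives a Jordan form
J =
  [-3,  1,  0, 0]
  [ 0, -3,  0, 0]
  [ 0,  0, -3, 0]
  [ 0,  0,  0, 3]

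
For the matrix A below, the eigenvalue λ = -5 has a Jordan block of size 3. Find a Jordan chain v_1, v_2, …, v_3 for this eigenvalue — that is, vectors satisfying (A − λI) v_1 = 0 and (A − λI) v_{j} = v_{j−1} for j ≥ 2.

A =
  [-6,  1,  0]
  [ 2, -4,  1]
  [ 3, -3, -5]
A Jordan chain for λ = -5 of length 3:
v_1 = (3, 3, -9)ᵀ
v_2 = (-1, 2, 3)ᵀ
v_3 = (1, 0, 0)ᵀ

Let N = A − (-5)·I. We want v_3 with N^3 v_3 = 0 but N^2 v_3 ≠ 0; then v_{j-1} := N · v_j for j = 3, …, 2.

Pick v_3 = (1, 0, 0)ᵀ.
Then v_2 = N · v_3 = (-1, 2, 3)ᵀ.
Then v_1 = N · v_2 = (3, 3, -9)ᵀ.

Sanity check: (A − (-5)·I) v_1 = (0, 0, 0)ᵀ = 0. ✓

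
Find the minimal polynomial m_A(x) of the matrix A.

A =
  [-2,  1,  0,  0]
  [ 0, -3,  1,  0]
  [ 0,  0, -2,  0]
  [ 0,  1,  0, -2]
x^3 + 7*x^2 + 16*x + 12

The characteristic polynomial is χ_A(x) = (x + 2)^3*(x + 3), so the eigenvalues are known. The minimal polynomial is
  m_A(x) = Π_λ (x − λ)^{k_λ}
where k_λ is the size of the *largest* Jordan block for λ (equivalently, the smallest k with (A − λI)^k v = 0 for every generalised eigenvector v of λ).

  λ = -3: largest Jordan block has size 1, contributing (x + 3)
  λ = -2: largest Jordan block has size 2, contributing (x + 2)^2

So m_A(x) = (x + 2)^2*(x + 3) = x^3 + 7*x^2 + 16*x + 12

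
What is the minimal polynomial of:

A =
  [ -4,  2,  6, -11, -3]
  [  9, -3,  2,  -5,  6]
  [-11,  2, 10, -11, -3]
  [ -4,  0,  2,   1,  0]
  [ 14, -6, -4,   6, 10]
x^4 - 13*x^3 + 60*x^2 - 112*x + 64

The characteristic polynomial is χ_A(x) = (x - 4)^3*(x - 1)^2, so the eigenvalues are known. The minimal polynomial is
  m_A(x) = Π_λ (x − λ)^{k_λ}
where k_λ is the size of the *largest* Jordan block for λ (equivalently, the smallest k with (A − λI)^k v = 0 for every generalised eigenvector v of λ).

  λ = 1: largest Jordan block has size 1, contributing (x − 1)
  λ = 4: largest Jordan block has size 3, contributing (x − 4)^3

So m_A(x) = (x - 4)^3*(x - 1) = x^4 - 13*x^3 + 60*x^2 - 112*x + 64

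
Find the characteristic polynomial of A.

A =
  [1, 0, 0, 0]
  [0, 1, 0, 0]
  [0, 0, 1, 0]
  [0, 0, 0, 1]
x^4 - 4*x^3 + 6*x^2 - 4*x + 1

Expanding det(x·I − A) (e.g. by cofactor expansion or by noting that A is similar to its Jordan form J, which has the same characteristic polynomial as A) gives
  χ_A(x) = x^4 - 4*x^3 + 6*x^2 - 4*x + 1
which factors as (x - 1)^4. The eigenvalues (with algebraic multiplicities) are λ = 1 with multiplicity 4.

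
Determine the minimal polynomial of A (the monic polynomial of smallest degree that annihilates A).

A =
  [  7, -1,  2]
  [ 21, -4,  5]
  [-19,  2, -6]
x^3 + 3*x^2 + 3*x + 1

The characteristic polynomial is χ_A(x) = (x + 1)^3, so the eigenvalues are known. The minimal polynomial is
  m_A(x) = Π_λ (x − λ)^{k_λ}
where k_λ is the size of the *largest* Jordan block for λ (equivalently, the smallest k with (A − λI)^k v = 0 for every generalised eigenvector v of λ).

  λ = -1: largest Jordan block has size 3, contributing (x + 1)^3

So m_A(x) = (x + 1)^3 = x^3 + 3*x^2 + 3*x + 1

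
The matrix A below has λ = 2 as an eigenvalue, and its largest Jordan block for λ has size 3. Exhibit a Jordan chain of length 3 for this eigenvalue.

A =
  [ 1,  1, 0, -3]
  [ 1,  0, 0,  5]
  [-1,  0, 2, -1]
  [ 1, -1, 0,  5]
A Jordan chain for λ = 2 of length 3:
v_1 = (-1, 2, 0, 1)ᵀ
v_2 = (-1, 1, -1, 1)ᵀ
v_3 = (1, 0, 0, 0)ᵀ

Let N = A − (2)·I. We want v_3 with N^3 v_3 = 0 but N^2 v_3 ≠ 0; then v_{j-1} := N · v_j for j = 3, …, 2.

Pick v_3 = (1, 0, 0, 0)ᵀ.
Then v_2 = N · v_3 = (-1, 1, -1, 1)ᵀ.
Then v_1 = N · v_2 = (-1, 2, 0, 1)ᵀ.

Sanity check: (A − (2)·I) v_1 = (0, 0, 0, 0)ᵀ = 0. ✓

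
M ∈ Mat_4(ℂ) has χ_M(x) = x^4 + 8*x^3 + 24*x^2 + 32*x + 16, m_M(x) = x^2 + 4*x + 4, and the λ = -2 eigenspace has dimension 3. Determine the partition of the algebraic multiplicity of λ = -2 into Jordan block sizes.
Block sizes for λ = -2: [2, 1, 1]

Step 1 — from the characteristic polynomial, algebraic multiplicity of λ = -2 is 4. From dim ker(M − (-2)·I) = 3, there are exactly 3 Jordan blocks for λ = -2.
Step 2 — from the minimal polynomial, the factor (x + 2)^2 tells us the largest block for λ = -2 has size 2.
Step 3 — with total size 4, 3 blocks, and largest block 2, the block sizes (in nonincreasing order) are [2, 1, 1].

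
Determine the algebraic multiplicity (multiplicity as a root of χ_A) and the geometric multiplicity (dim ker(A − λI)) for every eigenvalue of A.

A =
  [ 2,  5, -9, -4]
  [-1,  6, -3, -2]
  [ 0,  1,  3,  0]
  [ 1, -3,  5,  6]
λ = 4: alg = 3, geom = 1; λ = 5: alg = 1, geom = 1

Step 1 — factor the characteristic polynomial to read off the algebraic multiplicities:
  χ_A(x) = (x - 5)*(x - 4)^3

Step 2 — compute geometric multiplicities via the rank-nullity identity g(λ) = n − rank(A − λI):
  rank(A − (4)·I) = 3, so dim ker(A − (4)·I) = n − 3 = 1
  rank(A − (5)·I) = 3, so dim ker(A − (5)·I) = n − 3 = 1

Summary:
  λ = 4: algebraic multiplicity = 3, geometric multiplicity = 1
  λ = 5: algebraic multiplicity = 1, geometric multiplicity = 1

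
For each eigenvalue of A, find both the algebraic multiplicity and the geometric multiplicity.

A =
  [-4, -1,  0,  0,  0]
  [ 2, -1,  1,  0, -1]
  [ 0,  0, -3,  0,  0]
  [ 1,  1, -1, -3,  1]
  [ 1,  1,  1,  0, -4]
λ = -3: alg = 5, geom = 3

Step 1 — factor the characteristic polynomial to read off the algebraic multiplicities:
  χ_A(x) = (x + 3)^5

Step 2 — compute geometric multiplicities via the rank-nullity identity g(λ) = n − rank(A − λI):
  rank(A − (-3)·I) = 2, so dim ker(A − (-3)·I) = n − 2 = 3

Summary:
  λ = -3: algebraic multiplicity = 5, geometric multiplicity = 3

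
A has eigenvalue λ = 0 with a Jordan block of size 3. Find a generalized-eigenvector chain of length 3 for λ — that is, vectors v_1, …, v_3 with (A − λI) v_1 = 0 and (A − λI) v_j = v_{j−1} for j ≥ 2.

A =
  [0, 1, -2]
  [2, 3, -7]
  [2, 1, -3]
A Jordan chain for λ = 0 of length 3:
v_1 = (-2, -8, -4)ᵀ
v_2 = (0, 2, 2)ᵀ
v_3 = (1, 0, 0)ᵀ

Let N = A − (0)·I. We want v_3 with N^3 v_3 = 0 but N^2 v_3 ≠ 0; then v_{j-1} := N · v_j for j = 3, …, 2.

Pick v_3 = (1, 0, 0)ᵀ.
Then v_2 = N · v_3 = (0, 2, 2)ᵀ.
Then v_1 = N · v_2 = (-2, -8, -4)ᵀ.

Sanity check: (A − (0)·I) v_1 = (0, 0, 0)ᵀ = 0. ✓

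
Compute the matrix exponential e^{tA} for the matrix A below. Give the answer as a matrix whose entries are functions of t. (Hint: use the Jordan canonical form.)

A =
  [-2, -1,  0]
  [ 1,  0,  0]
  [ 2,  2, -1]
e^{tA} =
  [-t*exp(-t) + exp(-t), -t*exp(-t), 0]
  [t*exp(-t), t*exp(-t) + exp(-t), 0]
  [2*t*exp(-t), 2*t*exp(-t), exp(-t)]

Strategy: write A = P · J · P⁻¹ where J is a Jordan canonical form, so e^{tA} = P · e^{tJ} · P⁻¹, and e^{tJ} can be computed block-by-block.

A has Jordan form
J =
  [-1,  1,  0]
  [ 0, -1,  0]
  [ 0,  0, -1]
(up to reordering of blocks).

Per-block formulas:
  For a 2×2 Jordan block J_2(-1): exp(t · J_2(-1)) = e^(-1t)·(I + t·N), where N is the 2×2 nilpotent shift.
  For a 1×1 block at λ = -1: exp(t · [-1]) = [e^(-1t)].

After assembling e^{tJ} and conjugating by P, we get:

e^{tA} =
  [-t*exp(-t) + exp(-t), -t*exp(-t), 0]
  [t*exp(-t), t*exp(-t) + exp(-t), 0]
  [2*t*exp(-t), 2*t*exp(-t), exp(-t)]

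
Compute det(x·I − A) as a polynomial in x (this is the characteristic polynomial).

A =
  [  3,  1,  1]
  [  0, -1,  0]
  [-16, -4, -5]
x^3 + 3*x^2 + 3*x + 1

Expanding det(x·I − A) (e.g. by cofactor expansion or by noting that A is similar to its Jordan form J, which has the same characteristic polynomial as A) gives
  χ_A(x) = x^3 + 3*x^2 + 3*x + 1
which factors as (x + 1)^3. The eigenvalues (with algebraic multiplicities) are λ = -1 with multiplicity 3.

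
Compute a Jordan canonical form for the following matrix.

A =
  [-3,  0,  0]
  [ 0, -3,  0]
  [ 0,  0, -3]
J_1(-3) ⊕ J_1(-3) ⊕ J_1(-3)

The characteristic polynomial is
  det(x·I − A) = x^3 + 9*x^2 + 27*x + 27 = (x + 3)^3

Eigenvalues and multiplicities (the geometric multiplicity of λ is n − rank(A − λI), which equals the number of Jordan blocks for λ):
  λ = -3: algebraic multiplicity = 3, geometric multiplicity = 3

Determining the block sizes for each eigenvalue:
  λ = -3: gm = am = 3, so every block has size 1 → block sizes [1, 1, 1]

Assembling the blocks gives a Jordan form
J =
  [-3,  0,  0]
  [ 0, -3,  0]
  [ 0,  0, -3]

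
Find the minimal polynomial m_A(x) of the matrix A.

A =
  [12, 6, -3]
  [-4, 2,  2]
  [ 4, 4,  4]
x^2 - 12*x + 36

The characteristic polynomial is χ_A(x) = (x - 6)^3, so the eigenvalues are known. The minimal polynomial is
  m_A(x) = Π_λ (x − λ)^{k_λ}
where k_λ is the size of the *largest* Jordan block for λ (equivalently, the smallest k with (A − λI)^k v = 0 for every generalised eigenvector v of λ).

  λ = 6: largest Jordan block has size 2, contributing (x − 6)^2

So m_A(x) = (x - 6)^2 = x^2 - 12*x + 36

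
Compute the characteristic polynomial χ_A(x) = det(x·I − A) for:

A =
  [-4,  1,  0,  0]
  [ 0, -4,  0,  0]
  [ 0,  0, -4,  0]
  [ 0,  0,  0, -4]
x^4 + 16*x^3 + 96*x^2 + 256*x + 256

Expanding det(x·I − A) (e.g. by cofactor expansion or by noting that A is similar to its Jordan form J, which has the same characteristic polynomial as A) gives
  χ_A(x) = x^4 + 16*x^3 + 96*x^2 + 256*x + 256
which factors as (x + 4)^4. The eigenvalues (with algebraic multiplicities) are λ = -4 with multiplicity 4.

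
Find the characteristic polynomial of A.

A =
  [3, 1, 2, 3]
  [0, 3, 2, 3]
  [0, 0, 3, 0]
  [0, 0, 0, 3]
x^4 - 12*x^3 + 54*x^2 - 108*x + 81

Expanding det(x·I − A) (e.g. by cofactor expansion or by noting that A is similar to its Jordan form J, which has the same characteristic polynomial as A) gives
  χ_A(x) = x^4 - 12*x^3 + 54*x^2 - 108*x + 81
which factors as (x - 3)^4. The eigenvalues (with algebraic multiplicities) are λ = 3 with multiplicity 4.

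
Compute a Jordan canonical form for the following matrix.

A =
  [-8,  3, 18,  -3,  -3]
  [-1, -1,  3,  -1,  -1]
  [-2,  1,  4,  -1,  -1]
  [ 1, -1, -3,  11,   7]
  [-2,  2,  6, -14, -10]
J_2(-2) ⊕ J_2(-2) ⊕ J_1(4)

The characteristic polynomial is
  det(x·I − A) = x^5 + 4*x^4 - 8*x^3 - 64*x^2 - 112*x - 64 = (x - 4)*(x + 2)^4

Eigenvalues and multiplicities (the geometric multiplicity of λ is n − rank(A − λI), which equals the number of Jordan blocks for λ):
  λ = -2: algebraic multiplicity = 4, geometric multiplicity = 2
  λ = 4: algebraic multiplicity = 1, geometric multiplicity = 1

Determining the block sizes for each eigenvalue:
  λ = -2: with am = 4 and gm = 2, the partition is not yet determined (e.g. several partitions of 4 into 2 parts exist). Let N = A − (-2)·I. Computing rank(N^1) = 3, rank(N^2) = 1; the number of blocks of size ≥ j is rank(N^{j−1}) − rank(N^j), giving [2, 2]. So we have 2 block(s) of size 2 → block sizes [2, 2]
  λ = 4: one block (gm = 1), so the single block has size am = 1 → block sizes [1]

Assembling the blocks gives a Jordan form
J =
  [-2,  1,  0,  0, 0]
  [ 0, -2,  0,  0, 0]
  [ 0,  0, -2,  1, 0]
  [ 0,  0,  0, -2, 0]
  [ 0,  0,  0,  0, 4]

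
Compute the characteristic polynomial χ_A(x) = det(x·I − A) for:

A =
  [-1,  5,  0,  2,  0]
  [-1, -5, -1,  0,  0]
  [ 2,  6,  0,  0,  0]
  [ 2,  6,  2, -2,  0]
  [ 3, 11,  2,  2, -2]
x^5 + 10*x^4 + 40*x^3 + 80*x^2 + 80*x + 32

Expanding det(x·I − A) (e.g. by cofactor expansion or by noting that A is similar to its Jordan form J, which has the same characteristic polynomial as A) gives
  χ_A(x) = x^5 + 10*x^4 + 40*x^3 + 80*x^2 + 80*x + 32
which factors as (x + 2)^5. The eigenvalues (with algebraic multiplicities) are λ = -2 with multiplicity 5.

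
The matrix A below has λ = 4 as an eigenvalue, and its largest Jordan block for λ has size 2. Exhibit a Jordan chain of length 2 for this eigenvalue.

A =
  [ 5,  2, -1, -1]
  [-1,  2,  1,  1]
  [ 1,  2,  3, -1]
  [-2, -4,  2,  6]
A Jordan chain for λ = 4 of length 2:
v_1 = (1, -1, 1, -2)ᵀ
v_2 = (1, 0, 0, 0)ᵀ

Let N = A − (4)·I. We want v_2 with N^2 v_2 = 0 but N^1 v_2 ≠ 0; then v_{j-1} := N · v_j for j = 2, …, 2.

Pick v_2 = (1, 0, 0, 0)ᵀ.
Then v_1 = N · v_2 = (1, -1, 1, -2)ᵀ.

Sanity check: (A − (4)·I) v_1 = (0, 0, 0, 0)ᵀ = 0. ✓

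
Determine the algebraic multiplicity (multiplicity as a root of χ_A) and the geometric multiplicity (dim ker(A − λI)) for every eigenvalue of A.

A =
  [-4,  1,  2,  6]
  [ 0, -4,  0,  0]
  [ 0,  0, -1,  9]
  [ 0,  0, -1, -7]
λ = -4: alg = 4, geom = 2

Step 1 — factor the characteristic polynomial to read off the algebraic multiplicities:
  χ_A(x) = (x + 4)^4

Step 2 — compute geometric multiplicities via the rank-nullity identity g(λ) = n − rank(A − λI):
  rank(A − (-4)·I) = 2, so dim ker(A − (-4)·I) = n − 2 = 2

Summary:
  λ = -4: algebraic multiplicity = 4, geometric multiplicity = 2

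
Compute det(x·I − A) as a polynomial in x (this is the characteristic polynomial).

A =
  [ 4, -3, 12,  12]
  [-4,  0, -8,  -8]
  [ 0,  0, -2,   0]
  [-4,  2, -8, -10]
x^4 + 8*x^3 + 24*x^2 + 32*x + 16

Expanding det(x·I − A) (e.g. by cofactor expansion or by noting that A is similar to its Jordan form J, which has the same characteristic polynomial as A) gives
  χ_A(x) = x^4 + 8*x^3 + 24*x^2 + 32*x + 16
which factors as (x + 2)^4. The eigenvalues (with algebraic multiplicities) are λ = -2 with multiplicity 4.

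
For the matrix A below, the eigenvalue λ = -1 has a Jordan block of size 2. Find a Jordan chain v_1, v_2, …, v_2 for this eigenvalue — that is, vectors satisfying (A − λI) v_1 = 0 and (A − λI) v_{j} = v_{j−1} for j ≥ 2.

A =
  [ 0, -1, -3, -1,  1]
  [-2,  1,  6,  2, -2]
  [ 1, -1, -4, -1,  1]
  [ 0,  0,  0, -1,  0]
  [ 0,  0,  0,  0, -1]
A Jordan chain for λ = -1 of length 2:
v_1 = (1, -2, 1, 0, 0)ᵀ
v_2 = (1, 0, 0, 0, 0)ᵀ

Let N = A − (-1)·I. We want v_2 with N^2 v_2 = 0 but N^1 v_2 ≠ 0; then v_{j-1} := N · v_j for j = 2, …, 2.

Pick v_2 = (1, 0, 0, 0, 0)ᵀ.
Then v_1 = N · v_2 = (1, -2, 1, 0, 0)ᵀ.

Sanity check: (A − (-1)·I) v_1 = (0, 0, 0, 0, 0)ᵀ = 0. ✓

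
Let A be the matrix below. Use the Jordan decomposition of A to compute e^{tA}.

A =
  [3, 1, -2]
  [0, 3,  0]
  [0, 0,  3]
e^{tA} =
  [exp(3*t), t*exp(3*t), -2*t*exp(3*t)]
  [0, exp(3*t), 0]
  [0, 0, exp(3*t)]

Strategy: write A = P · J · P⁻¹ where J is a Jordan canonical form, so e^{tA} = P · e^{tJ} · P⁻¹, and e^{tJ} can be computed block-by-block.

A has Jordan form
J =
  [3, 1, 0]
  [0, 3, 0]
  [0, 0, 3]
(up to reordering of blocks).

Per-block formulas:
  For a 2×2 Jordan block J_2(3): exp(t · J_2(3)) = e^(3t)·(I + t·N), where N is the 2×2 nilpotent shift.
  For a 1×1 block at λ = 3: exp(t · [3]) = [e^(3t)].

After assembling e^{tJ} and conjugating by P, we get:

e^{tA} =
  [exp(3*t), t*exp(3*t), -2*t*exp(3*t)]
  [0, exp(3*t), 0]
  [0, 0, exp(3*t)]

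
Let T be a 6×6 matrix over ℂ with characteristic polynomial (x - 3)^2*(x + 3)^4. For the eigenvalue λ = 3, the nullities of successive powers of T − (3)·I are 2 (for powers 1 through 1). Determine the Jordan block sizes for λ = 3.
Block sizes for λ = 3: [1, 1]

From the dimensions of kernels of powers, the number of Jordan blocks of size at least j is d_j − d_{j−1} where d_j = dim ker(N^j) (with d_0 = 0). Computing the differences gives [2].
The number of blocks of size exactly k is (#blocks of size ≥ k) − (#blocks of size ≥ k + 1), so the partition is: 2 block(s) of size 1.
In nonincreasing order the block sizes are [1, 1].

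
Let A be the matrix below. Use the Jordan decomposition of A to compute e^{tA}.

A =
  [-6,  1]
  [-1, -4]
e^{tA} =
  [-t*exp(-5*t) + exp(-5*t), t*exp(-5*t)]
  [-t*exp(-5*t), t*exp(-5*t) + exp(-5*t)]

Strategy: write A = P · J · P⁻¹ where J is a Jordan canonical form, so e^{tA} = P · e^{tJ} · P⁻¹, and e^{tJ} can be computed block-by-block.

A has Jordan form
J =
  [-5,  1]
  [ 0, -5]
(up to reordering of blocks).

Per-block formulas:
  For a 2×2 Jordan block J_2(-5): exp(t · J_2(-5)) = e^(-5t)·(I + t·N), where N is the 2×2 nilpotent shift.

After assembling e^{tJ} and conjugating by P, we get:

e^{tA} =
  [-t*exp(-5*t) + exp(-5*t), t*exp(-5*t)]
  [-t*exp(-5*t), t*exp(-5*t) + exp(-5*t)]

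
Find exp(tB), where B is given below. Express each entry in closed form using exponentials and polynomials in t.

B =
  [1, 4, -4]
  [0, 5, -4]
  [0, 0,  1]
e^{tB} =
  [exp(t), exp(5*t) - exp(t), -exp(5*t) + exp(t)]
  [0, exp(5*t), -exp(5*t) + exp(t)]
  [0, 0, exp(t)]

Strategy: write B = P · J · P⁻¹ where J is a Jordan canonical form, so e^{tB} = P · e^{tJ} · P⁻¹, and e^{tJ} can be computed block-by-block.

B has Jordan form
J =
  [1, 0, 0]
  [0, 1, 0]
  [0, 0, 5]
(up to reordering of blocks).

Per-block formulas:
  For a 1×1 block at λ = 1: exp(t · [1]) = [e^(1t)].
  For a 1×1 block at λ = 5: exp(t · [5]) = [e^(5t)].

After assembling e^{tJ} and conjugating by P, we get:

e^{tB} =
  [exp(t), exp(5*t) - exp(t), -exp(5*t) + exp(t)]
  [0, exp(5*t), -exp(5*t) + exp(t)]
  [0, 0, exp(t)]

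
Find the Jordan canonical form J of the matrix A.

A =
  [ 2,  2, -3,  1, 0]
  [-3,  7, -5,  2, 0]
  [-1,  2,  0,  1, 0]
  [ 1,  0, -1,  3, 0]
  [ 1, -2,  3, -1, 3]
J_3(3) ⊕ J_1(3) ⊕ J_1(3)

The characteristic polynomial is
  det(x·I − A) = x^5 - 15*x^4 + 90*x^3 - 270*x^2 + 405*x - 243 = (x - 3)^5

Eigenvalues and multiplicities (the geometric multiplicity of λ is n − rank(A − λI), which equals the number of Jordan blocks for λ):
  λ = 3: algebraic multiplicity = 5, geometric multiplicity = 3

Determining the block sizes for each eigenvalue:
  λ = 3: with am = 5 and gm = 3, the partition is not yet determined (e.g. several partitions of 5 into 3 parts exist). Let N = A − (3)·I. Computing rank(N^1) = 2, rank(N^2) = 1, rank(N^3) = 0; the number of blocks of size ≥ j is rank(N^{j−1}) − rank(N^j), giving [3, 1, 1]. So we have 1 block(s) of size 3, 2 block(s) of size 1 → block sizes [3, 1, 1]

Assembling the blocks gives a Jordan form
J =
  [3, 1, 0, 0, 0]
  [0, 3, 1, 0, 0]
  [0, 0, 3, 0, 0]
  [0, 0, 0, 3, 0]
  [0, 0, 0, 0, 3]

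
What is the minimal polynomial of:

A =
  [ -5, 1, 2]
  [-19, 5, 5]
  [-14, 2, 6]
x^3 - 6*x^2 + 12*x - 8

The characteristic polynomial is χ_A(x) = (x - 2)^3, so the eigenvalues are known. The minimal polynomial is
  m_A(x) = Π_λ (x − λ)^{k_λ}
where k_λ is the size of the *largest* Jordan block for λ (equivalently, the smallest k with (A − λI)^k v = 0 for every generalised eigenvector v of λ).

  λ = 2: largest Jordan block has size 3, contributing (x − 2)^3

So m_A(x) = (x - 2)^3 = x^3 - 6*x^2 + 12*x - 8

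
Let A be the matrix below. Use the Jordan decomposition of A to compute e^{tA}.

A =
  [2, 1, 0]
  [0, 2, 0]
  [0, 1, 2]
e^{tA} =
  [exp(2*t), t*exp(2*t), 0]
  [0, exp(2*t), 0]
  [0, t*exp(2*t), exp(2*t)]

Strategy: write A = P · J · P⁻¹ where J is a Jordan canonical form, so e^{tA} = P · e^{tJ} · P⁻¹, and e^{tJ} can be computed block-by-block.

A has Jordan form
J =
  [2, 1, 0]
  [0, 2, 0]
  [0, 0, 2]
(up to reordering of blocks).

Per-block formulas:
  For a 1×1 block at λ = 2: exp(t · [2]) = [e^(2t)].
  For a 2×2 Jordan block J_2(2): exp(t · J_2(2)) = e^(2t)·(I + t·N), where N is the 2×2 nilpotent shift.

After assembling e^{tJ} and conjugating by P, we get:

e^{tA} =
  [exp(2*t), t*exp(2*t), 0]
  [0, exp(2*t), 0]
  [0, t*exp(2*t), exp(2*t)]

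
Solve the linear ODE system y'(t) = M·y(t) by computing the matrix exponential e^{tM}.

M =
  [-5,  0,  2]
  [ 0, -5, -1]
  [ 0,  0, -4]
e^{tM} =
  [exp(-5*t), 0, 2*exp(-4*t) - 2*exp(-5*t)]
  [0, exp(-5*t), -exp(-4*t) + exp(-5*t)]
  [0, 0, exp(-4*t)]

Strategy: write M = P · J · P⁻¹ where J is a Jordan canonical form, so e^{tM} = P · e^{tJ} · P⁻¹, and e^{tJ} can be computed block-by-block.

M has Jordan form
J =
  [-5,  0,  0]
  [ 0, -5,  0]
  [ 0,  0, -4]
(up to reordering of blocks).

Per-block formulas:
  For a 1×1 block at λ = -5: exp(t · [-5]) = [e^(-5t)].
  For a 1×1 block at λ = -4: exp(t · [-4]) = [e^(-4t)].

After assembling e^{tJ} and conjugating by P, we get:

e^{tM} =
  [exp(-5*t), 0, 2*exp(-4*t) - 2*exp(-5*t)]
  [0, exp(-5*t), -exp(-4*t) + exp(-5*t)]
  [0, 0, exp(-4*t)]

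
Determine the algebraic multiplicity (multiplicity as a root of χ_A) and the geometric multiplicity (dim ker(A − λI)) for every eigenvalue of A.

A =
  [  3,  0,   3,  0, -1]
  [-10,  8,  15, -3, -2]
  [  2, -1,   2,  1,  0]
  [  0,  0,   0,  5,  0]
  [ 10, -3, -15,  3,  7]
λ = 5: alg = 5, geom = 3

Step 1 — factor the characteristic polynomial to read off the algebraic multiplicities:
  χ_A(x) = (x - 5)^5

Step 2 — compute geometric multiplicities via the rank-nullity identity g(λ) = n − rank(A − λI):
  rank(A − (5)·I) = 2, so dim ker(A − (5)·I) = n − 2 = 3

Summary:
  λ = 5: algebraic multiplicity = 5, geometric multiplicity = 3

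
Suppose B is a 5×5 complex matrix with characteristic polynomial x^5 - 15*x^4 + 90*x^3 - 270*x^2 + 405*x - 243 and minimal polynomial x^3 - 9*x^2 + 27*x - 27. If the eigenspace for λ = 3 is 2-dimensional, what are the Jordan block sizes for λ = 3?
Block sizes for λ = 3: [3, 2]

Step 1 — from the characteristic polynomial, algebraic multiplicity of λ = 3 is 5. From dim ker(B − (3)·I) = 2, there are exactly 2 Jordan blocks for λ = 3.
Step 2 — from the minimal polynomial, the factor (x − 3)^3 tells us the largest block for λ = 3 has size 3.
Step 3 — with total size 5, 2 blocks, and largest block 3, the block sizes (in nonincreasing order) are [3, 2].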